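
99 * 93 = 9207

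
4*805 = 3220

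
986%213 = 134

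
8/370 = 4/185 ≈ 0.0216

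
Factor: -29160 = -1 * 2^3 * 3^6 * 5^1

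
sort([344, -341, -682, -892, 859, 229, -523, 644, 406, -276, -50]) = [-892, -682, -523, -341, -276, -50, 229, 344, 406, 644, 859]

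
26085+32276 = 58361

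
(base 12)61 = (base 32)29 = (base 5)243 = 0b1001001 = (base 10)73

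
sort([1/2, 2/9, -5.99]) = [-5.99, 2/9, 1/2]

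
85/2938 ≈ 0.0289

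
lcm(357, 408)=2856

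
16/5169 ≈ 0.00310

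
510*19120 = 9751200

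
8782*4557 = 40019574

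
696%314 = 68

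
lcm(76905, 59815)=538335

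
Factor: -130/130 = -1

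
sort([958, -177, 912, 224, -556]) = [-556, -177, 224, 912, 958]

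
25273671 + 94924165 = 120197836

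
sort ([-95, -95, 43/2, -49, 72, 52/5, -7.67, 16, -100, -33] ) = [-100, -95, -95, -49, -33, -7.67, 52/5, 16, 43/2, 72] 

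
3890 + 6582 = 10472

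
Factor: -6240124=-1 * 2^2 * 11^1 * 37^1 * 3833^1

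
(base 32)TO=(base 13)583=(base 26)1AG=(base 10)952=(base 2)1110111000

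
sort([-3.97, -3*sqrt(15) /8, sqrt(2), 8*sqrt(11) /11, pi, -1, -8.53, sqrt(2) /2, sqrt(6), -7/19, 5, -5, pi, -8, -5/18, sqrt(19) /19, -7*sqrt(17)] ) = [-7*sqrt(17), -8.53, -8, -5, -3.97, -3*sqrt(15) /8, -1, -7/19, -5/18, sqrt(19) /19, sqrt(2) /2, sqrt(2), 8*sqrt(11) /11, sqrt(6), pi, pi, 5] 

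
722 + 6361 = 7083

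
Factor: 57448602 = 2^1*3^5*43^1*2749^1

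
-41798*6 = -250788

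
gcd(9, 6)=3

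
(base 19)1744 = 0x24fa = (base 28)c22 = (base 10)9466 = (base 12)558a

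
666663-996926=-330263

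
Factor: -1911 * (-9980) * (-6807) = -1 * 2^2 * 3^2 * 5^1 * 7^2 * 13^1 * 499^1 * 2269^1 = -129821606460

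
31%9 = 4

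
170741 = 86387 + 84354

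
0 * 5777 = 0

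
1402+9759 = 11161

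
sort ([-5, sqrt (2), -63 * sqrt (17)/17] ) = [-63 * sqrt (17)/17, -5, sqrt (2)] 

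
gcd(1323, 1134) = 189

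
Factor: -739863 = -1 * 3^2 * 82207^1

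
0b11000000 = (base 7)363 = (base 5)1232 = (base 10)192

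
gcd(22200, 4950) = 150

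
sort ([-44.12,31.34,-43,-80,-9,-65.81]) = [-80,-65.81,-44.12,-43,-9,31.34]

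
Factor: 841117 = 229^1*3673^1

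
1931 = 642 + 1289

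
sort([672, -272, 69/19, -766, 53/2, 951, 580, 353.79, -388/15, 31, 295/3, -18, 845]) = [-766, -272, -388/15, -18, 69/19, 53/2, 31, 295/3, 353.79, 580, 672, 845, 951]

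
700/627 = 1 + 73/627 ≈ 1.12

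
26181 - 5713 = 20468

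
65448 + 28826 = 94274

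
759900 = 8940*85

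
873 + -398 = 475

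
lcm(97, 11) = 1067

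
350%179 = 171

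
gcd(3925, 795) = 5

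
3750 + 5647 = 9397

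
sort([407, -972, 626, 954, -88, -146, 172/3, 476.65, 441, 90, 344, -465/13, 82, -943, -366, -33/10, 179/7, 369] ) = [-972, -943, -366, -146, -88, -465/13, -33/10, 179/7, 172/3, 82, 90, 344, 369, 407, 441, 476.65, 626, 954] 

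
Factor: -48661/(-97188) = 2^(-2) * 3^(-1) * 7^(-1) * 13^(-1) * 89^(-1) * 48661^1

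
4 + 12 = 16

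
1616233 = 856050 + 760183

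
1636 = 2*818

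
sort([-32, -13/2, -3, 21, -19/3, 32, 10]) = [-32, -13/2, -19/3, -3, 10, 21, 32]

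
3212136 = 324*9914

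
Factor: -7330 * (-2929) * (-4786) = -1 * 2^2 * 5^1 * 29^1 * 101^1 * 733^1 * 2393^1 = -102753362020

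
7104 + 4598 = 11702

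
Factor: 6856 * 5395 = 2^3 * 5^1 * 13^1 * 83^1 * 857^1 = 36988120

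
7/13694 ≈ 0.000511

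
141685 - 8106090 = -7964405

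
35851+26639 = 62490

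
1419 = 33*43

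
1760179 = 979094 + 781085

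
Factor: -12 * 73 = -1 * 2^2 * 3^1 * 73^1 = -876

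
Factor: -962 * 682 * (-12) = 2^4 * 3^1 * 11^1 * 13^1 * 31^1 * 37^1 = 7873008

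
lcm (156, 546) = 1092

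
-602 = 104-706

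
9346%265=71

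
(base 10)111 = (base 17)69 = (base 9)133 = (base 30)3l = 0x6f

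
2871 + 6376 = 9247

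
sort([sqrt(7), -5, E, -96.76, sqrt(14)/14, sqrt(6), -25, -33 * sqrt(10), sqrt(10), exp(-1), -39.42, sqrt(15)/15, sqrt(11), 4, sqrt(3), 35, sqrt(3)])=[-33 * sqrt(10), -96.76, -39.42, -25, -5, sqrt(15)/15, sqrt(14)/14, exp(-1), sqrt(3), sqrt(3), sqrt(6), sqrt(7), E, sqrt(10), sqrt(11), 4, 35]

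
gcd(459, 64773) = 27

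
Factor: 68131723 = 11^1*6193793^1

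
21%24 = 21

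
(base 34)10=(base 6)54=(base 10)34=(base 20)1e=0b100010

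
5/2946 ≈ 0.00170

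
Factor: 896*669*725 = 2^7*3^1*5^2*7^1*29^1*223^1 = 434582400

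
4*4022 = 16088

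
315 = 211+104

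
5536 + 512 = 6048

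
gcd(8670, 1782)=6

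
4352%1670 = 1012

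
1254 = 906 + 348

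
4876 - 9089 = -4213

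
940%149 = 46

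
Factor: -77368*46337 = -1*2^3*19^1*509^1*46337^1 = -3585001016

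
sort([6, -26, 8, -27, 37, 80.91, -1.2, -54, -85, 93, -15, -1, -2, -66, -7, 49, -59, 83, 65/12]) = [-85, -66, -59, -54, -27, -26, -15, -7, -2, -1.2, -1, 65/12, 6, 8, 37, 49, 80.91, 83, 93]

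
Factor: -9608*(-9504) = 2^8*3^3*11^1*1201^1 = 91314432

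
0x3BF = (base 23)1IG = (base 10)959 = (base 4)32333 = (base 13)58A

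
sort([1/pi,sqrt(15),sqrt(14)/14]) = [sqrt(14)/14,1/pi,sqrt(15)]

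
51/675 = 17/225 ≈ 0.0756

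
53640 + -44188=9452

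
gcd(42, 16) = 2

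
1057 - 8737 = -7680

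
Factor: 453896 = 2^3 * 56737^1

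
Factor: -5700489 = -1*3^1*47^1*40429^1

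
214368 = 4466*48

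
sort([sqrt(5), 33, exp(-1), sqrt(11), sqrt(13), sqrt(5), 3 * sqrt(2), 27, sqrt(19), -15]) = [-15, exp(-1), sqrt(5), sqrt(5), sqrt(11), sqrt(13), 3 * sqrt(2), sqrt(19), 27, 33]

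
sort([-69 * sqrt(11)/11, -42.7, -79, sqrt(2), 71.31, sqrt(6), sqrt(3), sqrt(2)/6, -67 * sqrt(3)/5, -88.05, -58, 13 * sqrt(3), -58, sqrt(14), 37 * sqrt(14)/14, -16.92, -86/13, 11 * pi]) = [-88.05, -79, -58, -58, -42.7, -67 * sqrt(3)/5, -69 * sqrt(11)/11, -16.92, -86/13, sqrt(2)/6, sqrt(2), sqrt(3), sqrt(6), sqrt(14), 37 * sqrt(14)/14, 13 * sqrt(3), 11 * pi, 71.31]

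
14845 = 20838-5993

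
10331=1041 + 9290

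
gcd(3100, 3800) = 100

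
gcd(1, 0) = 1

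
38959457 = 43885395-4925938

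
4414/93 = 47 + 43/93 ≈ 47.46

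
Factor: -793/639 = -1 * 3^(-2) * 13^1 * 61^1 * 71^(-1)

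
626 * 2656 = 1662656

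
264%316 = 264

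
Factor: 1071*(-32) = -1*2^5*3^2*7^1*17^1 = -34272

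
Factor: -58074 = -1 * 2^1 * 3^1 * 9679^1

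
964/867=1 + 97/867 ≈ 1.11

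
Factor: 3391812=2^2 * 3^2 * 71^1 * 1327^1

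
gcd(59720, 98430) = 10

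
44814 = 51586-6772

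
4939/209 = 23 + 12/19 ≈ 23.63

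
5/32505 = 1/6501 ≈ 0.000154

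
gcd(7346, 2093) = 1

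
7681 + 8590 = 16271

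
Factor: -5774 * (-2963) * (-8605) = -1 * 2^1 * 5^1 * 1721^1 * 2887^1 * 2963^1 = -147217455010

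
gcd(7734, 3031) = 1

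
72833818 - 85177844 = -12344026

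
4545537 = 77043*59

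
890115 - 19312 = 870803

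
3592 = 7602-4010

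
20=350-330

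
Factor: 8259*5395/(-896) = -1*2^(-7)*3^1*5^1*7^(-1)*13^1*83^1*2753^1 = -44557305/896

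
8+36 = 44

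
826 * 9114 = 7528164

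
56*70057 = 3923192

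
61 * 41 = 2501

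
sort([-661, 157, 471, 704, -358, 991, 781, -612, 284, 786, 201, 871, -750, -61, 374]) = [-750, -661, -612, -358, -61, 157, 201, 284, 374, 471, 704, 781, 786, 871, 991]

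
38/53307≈0.000713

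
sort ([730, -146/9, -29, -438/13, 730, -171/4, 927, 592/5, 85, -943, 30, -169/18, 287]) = [-943, -171/4, -438/13, -29, -146/9, -169/18, 30, 85, 592/5, 287, 730, 730, 927]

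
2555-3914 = -1359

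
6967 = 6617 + 350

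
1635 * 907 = 1482945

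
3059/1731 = 1+1328/1731 ≈ 1.77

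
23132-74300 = -51168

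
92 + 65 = 157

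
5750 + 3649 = 9399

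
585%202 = 181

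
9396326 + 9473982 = 18870308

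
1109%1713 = 1109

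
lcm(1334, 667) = 1334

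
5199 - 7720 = -2521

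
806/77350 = 31/2975 ≈ 0.0104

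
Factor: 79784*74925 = 2^3*3^4*5^2*37^1*9973^1 = 5977816200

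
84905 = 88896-3991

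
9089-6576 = 2513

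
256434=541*474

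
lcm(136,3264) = 3264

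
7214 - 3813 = 3401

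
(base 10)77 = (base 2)1001101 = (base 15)52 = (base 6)205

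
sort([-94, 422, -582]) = [-582, -94, 422]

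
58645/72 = 814 + 37/72 ≈ 814.51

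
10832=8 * 1354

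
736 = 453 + 283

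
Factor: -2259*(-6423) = 3^3*251^1*2141^1 = 14509557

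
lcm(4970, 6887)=482090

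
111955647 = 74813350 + 37142297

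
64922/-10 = -6492 - 1/5 = -6492.20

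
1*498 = 498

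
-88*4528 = -398464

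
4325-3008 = 1317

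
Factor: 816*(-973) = -1*2^4*3^1*7^1*17^1*139^1 = -793968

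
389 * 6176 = 2402464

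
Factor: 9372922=2^1*13^1*360497^1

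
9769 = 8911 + 858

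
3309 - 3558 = -249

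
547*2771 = 1515737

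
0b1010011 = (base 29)2p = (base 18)4b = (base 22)3h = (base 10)83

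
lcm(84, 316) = 6636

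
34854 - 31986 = 2868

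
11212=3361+7851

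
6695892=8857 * 756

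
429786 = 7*61398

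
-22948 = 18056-41004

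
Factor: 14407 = 14407^1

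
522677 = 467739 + 54938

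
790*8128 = 6421120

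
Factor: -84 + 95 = 11^1 = 11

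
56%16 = 8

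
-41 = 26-67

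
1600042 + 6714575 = 8314617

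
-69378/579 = -23126/193 ≈ -119.82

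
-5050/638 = -7 - 292/319 ≈ -7.92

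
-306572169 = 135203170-441775339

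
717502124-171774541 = 545727583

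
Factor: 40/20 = 2^1 = 2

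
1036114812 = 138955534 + 897159278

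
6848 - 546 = 6302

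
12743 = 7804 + 4939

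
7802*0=0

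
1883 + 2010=3893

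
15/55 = 3/11 ≈ 0.273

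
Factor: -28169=-1 * 17^1 * 1657^1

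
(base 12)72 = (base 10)86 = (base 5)321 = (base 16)56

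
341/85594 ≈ 0.00398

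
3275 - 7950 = -4675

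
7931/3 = 2643+2/3≈2643.67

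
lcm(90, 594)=2970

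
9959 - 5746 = 4213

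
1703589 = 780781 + 922808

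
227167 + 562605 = 789772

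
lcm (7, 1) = 7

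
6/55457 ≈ 0.000108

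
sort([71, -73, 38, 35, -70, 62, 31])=[-73, -70, 31, 35, 38, 62, 71]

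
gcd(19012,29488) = 388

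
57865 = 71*815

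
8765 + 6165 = 14930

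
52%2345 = 52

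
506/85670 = 253/42835 ≈ 0.00591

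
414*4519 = 1870866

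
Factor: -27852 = -1 * 2^2 * 3^1 * 11^1 * 211^1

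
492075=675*729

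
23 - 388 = -365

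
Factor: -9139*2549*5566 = -1*2^1*11^2*13^1*19^1*23^1*37^1*2549^1 = -129661701026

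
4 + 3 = 7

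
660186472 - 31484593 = 628701879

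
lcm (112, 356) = 9968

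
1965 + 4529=6494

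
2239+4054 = 6293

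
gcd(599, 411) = 1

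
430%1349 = 430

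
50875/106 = 479 + 101/106≈479.95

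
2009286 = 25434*79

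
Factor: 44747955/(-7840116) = -1 * 2^(-2) * 5^1 * 7^1 * 142057^1 * 217781^(-1) = -4971995/871124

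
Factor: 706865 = 5^1*109^1*1297^1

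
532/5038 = 266/2519 ≈ 0.106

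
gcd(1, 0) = 1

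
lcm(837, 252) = 23436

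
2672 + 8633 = 11305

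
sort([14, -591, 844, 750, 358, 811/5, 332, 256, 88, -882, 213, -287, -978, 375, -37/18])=[-978, -882, -591, -287, -37/18, 14, 88, 811/5, 213, 256, 332, 358, 375, 750, 844]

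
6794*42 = 285348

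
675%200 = 75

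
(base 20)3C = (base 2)1001000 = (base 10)72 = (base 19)3F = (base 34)24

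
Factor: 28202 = 2^1*59^1*239^1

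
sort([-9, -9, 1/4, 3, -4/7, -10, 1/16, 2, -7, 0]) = [-10, -9, -9, -7, -4/7, 0, 1/16, 1/4, 2, 3]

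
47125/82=574+57/82 ≈ 574.70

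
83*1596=132468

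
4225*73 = 308425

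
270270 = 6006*45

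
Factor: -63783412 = -1*2^2*7^1*11^1*29^1*37^1*193^1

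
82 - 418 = -336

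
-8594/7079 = -1 - 1515/7079 ≈ -1.21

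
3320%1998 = 1322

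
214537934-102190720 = 112347214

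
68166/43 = 1585 + 11/43 ≈ 1585.26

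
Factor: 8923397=7^1*1274771^1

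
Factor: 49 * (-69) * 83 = -1 * 3^1 * 7^2 * 23^1 * 83^1 = -280623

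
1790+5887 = 7677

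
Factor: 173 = 173^1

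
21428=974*22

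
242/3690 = 121/1845 ≈ 0.0656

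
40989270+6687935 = 47677205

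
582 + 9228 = 9810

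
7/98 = 1/14 ≈ 0.0714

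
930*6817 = 6339810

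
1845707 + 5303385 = 7149092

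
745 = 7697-6952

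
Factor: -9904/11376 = -1*3^(-2)*79^(-1)*619^1 = -619/711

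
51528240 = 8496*6065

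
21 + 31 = 52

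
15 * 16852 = 252780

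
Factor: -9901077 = -1*3^1*3300359^1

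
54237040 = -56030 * (-968)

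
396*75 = 29700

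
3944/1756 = 986/439≈2.25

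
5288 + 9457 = 14745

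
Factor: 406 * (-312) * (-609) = 2^4 * 3^2 * 7^2 * 13^1 * 29^2 = 77143248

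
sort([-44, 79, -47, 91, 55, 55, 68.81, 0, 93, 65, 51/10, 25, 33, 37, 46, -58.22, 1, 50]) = [-58.22, -47, -44, 0, 1, 51/10, 25, 33, 37, 46, 50, 55, 55, 65, 68.81, 79, 91, 93]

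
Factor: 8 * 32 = 2^8 = 256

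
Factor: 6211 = 6211^1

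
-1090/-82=545/41 ≈ 13.29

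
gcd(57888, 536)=536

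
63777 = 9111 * 7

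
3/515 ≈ 0.00583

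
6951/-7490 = -993/1070 ≈ -0.928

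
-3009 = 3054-6063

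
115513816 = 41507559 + 74006257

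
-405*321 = -130005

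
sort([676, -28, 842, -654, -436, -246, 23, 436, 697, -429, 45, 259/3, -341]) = [-654, -436, -429, -341, -246, -28, 23, 45, 259/3, 436, 676, 697, 842]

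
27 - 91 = -64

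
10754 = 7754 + 3000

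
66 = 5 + 61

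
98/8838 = 49/4419 ≈ 0.0111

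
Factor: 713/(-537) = -1*3^(-1)*23^1*31^1*179^(-1) 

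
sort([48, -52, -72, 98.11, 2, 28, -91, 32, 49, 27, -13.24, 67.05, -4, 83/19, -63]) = [-91, -72, -63, -52, -13.24, -4, 2, 83/19, 27, 28, 32, 48, 49, 67.05, 98.11]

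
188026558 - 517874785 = -329848227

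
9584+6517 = 16101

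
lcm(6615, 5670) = 39690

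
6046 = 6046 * 1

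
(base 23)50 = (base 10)115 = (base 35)3a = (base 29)3s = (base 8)163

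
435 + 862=1297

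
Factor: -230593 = -1*11^1*20963^1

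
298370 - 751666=-453296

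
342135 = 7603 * 45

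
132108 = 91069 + 41039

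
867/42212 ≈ 0.0205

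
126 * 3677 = 463302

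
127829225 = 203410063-75580838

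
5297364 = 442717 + 4854647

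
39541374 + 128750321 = 168291695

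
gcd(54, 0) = 54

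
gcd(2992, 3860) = 4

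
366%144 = 78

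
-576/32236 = -144/8059 ≈ -0.0179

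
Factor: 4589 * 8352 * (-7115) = -1 * 2^5 * 3^2 * 5^1 * 13^1 * 29^1 * 353^1 * 1423^1 = -272698938720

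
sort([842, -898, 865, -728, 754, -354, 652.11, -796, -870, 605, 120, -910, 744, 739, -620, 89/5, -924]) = [-924, -910, -898, -870, -796, -728, -620, -354, 89/5, 120, 605, 652.11, 739, 744, 754, 842, 865]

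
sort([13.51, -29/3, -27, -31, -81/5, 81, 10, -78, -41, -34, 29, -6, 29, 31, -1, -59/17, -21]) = [-78, -41, -34, -31, -27, -21, -81/5, -29/3, -6, -59/17, -1, 10, 13.51, 29, 29, 31, 81]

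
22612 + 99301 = 121913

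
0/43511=0=0.00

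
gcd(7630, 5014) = 218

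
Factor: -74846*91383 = -1*2^1*3^1*83^1*367^1*37423^1 = -6839652018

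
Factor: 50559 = 3^1 * 19^1 * 887^1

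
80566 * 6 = 483396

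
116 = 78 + 38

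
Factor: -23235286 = -1*2^1*113^1*102811^1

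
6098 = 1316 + 4782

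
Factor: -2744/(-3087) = 2^3*3^(-2) = 8/9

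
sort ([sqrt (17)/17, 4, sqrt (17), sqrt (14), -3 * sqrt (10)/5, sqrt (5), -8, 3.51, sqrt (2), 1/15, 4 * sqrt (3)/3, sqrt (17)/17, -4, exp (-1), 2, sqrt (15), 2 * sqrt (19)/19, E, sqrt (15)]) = [-8, -4, -3 * sqrt (10)/5, 1/15, sqrt (17)/17, sqrt (17)/17, exp (-1), 2 * sqrt (19)/19, sqrt (2), 2, sqrt (5), 4 * sqrt (3)/3, E, 3.51, sqrt (14), sqrt (15), sqrt (15), 4, sqrt (17)]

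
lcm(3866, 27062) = 27062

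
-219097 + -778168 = -997265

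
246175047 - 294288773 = -48113726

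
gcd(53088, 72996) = 6636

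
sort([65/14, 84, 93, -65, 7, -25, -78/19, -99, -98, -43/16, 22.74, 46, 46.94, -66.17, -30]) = [-99, -98, -66.17, -65, -30, -25, -78/19, -43/16, 65/14, 7, 22.74, 46, 46.94, 84, 93]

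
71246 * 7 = 498722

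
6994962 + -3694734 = 3300228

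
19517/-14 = -1394 - 1/14 ≈ -1394.07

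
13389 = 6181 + 7208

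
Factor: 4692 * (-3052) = -1 * 2^4 * 3^1 * 7^1 * 17^1 * 23^1 * 109^1 = -14319984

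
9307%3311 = 2685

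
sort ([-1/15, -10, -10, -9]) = [-10, -10, -9, -1/15]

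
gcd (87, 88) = 1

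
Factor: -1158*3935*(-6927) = 2^1*3^2*5^1*193^1*787^1*2309^1 = 31564468710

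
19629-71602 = -51973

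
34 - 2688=-2654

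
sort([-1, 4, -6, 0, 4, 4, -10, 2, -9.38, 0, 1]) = [-10, -9.38, -6, -1, 0, 0, 1, 2, 4, 4, 4]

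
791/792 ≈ 0.999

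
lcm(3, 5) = 15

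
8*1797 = 14376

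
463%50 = 13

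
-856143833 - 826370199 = -1682514032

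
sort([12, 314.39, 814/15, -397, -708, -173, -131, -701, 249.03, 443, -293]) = [-708, -701, -397, -293, -173, -131, 12, 814/15, 249.03, 314.39, 443]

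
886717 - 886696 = 21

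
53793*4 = 215172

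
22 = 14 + 8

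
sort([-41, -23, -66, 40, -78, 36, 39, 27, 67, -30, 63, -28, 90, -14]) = [-78, -66, -41, -30, -28, -23, -14, 27, 36, 39, 40, 63, 67, 90]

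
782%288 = 206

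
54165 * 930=50373450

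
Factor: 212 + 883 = 3^1 * 5^1 * 73^1 = 1095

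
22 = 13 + 9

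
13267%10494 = 2773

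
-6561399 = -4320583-2240816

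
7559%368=199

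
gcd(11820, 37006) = 2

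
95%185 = 95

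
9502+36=9538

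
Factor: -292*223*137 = -1*2^2*73^1*137^1*223^1 = -8920892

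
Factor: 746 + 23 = 769^1 = 769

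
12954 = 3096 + 9858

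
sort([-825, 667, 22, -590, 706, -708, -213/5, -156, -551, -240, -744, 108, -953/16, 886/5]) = [-825, -744, -708, -590, -551, -240, -156, -953/16, -213/5, 22, 108, 886/5, 667, 706]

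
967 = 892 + 75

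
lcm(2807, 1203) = 8421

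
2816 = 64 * 44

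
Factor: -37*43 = -1*37^1*43^1 = -1591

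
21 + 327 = 348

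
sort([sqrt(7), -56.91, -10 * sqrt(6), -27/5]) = [-56.91, -10 * sqrt(6), -27/5, sqrt(7)]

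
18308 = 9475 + 8833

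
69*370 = 25530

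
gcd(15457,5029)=1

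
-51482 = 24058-75540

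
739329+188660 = 927989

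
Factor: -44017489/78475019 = -1*7^(-2)*31^1*1231^(-1)*1301^(-1)*1419919^1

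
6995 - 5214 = 1781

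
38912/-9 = -4323 - 5/9 ≈ -4323.56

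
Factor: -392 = -1*2^3*7^2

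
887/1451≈0.611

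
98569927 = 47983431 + 50586496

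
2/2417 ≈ 0.000827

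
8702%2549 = 1055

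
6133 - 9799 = -3666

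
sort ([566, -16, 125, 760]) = [-16, 125, 566, 760]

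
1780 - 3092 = -1312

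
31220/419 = 74 + 214/419 ≈ 74.51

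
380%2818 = 380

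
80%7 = 3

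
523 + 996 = 1519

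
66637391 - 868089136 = -801451745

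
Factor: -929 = -1 * 929^1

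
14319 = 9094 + 5225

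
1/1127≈0.000887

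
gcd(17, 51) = 17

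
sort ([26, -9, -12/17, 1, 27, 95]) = [-9, -12/17, 1, 26, 27, 95]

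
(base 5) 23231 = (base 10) 1691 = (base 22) 3aj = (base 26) 2d1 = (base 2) 11010011011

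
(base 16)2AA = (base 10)682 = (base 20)1E2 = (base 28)OA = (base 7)1663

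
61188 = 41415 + 19773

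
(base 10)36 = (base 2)100100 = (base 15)26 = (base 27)19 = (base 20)1g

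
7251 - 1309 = 5942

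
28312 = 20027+8285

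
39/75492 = 13/25164 ≈ 0.000517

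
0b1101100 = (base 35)33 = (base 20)58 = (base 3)11000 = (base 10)108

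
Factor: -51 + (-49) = -1*2^2*5^2 = -100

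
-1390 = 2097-3487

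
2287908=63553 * 36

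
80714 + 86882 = 167596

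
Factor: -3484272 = -1 * 2^4 * 3^1 * 11^1 * 6599^1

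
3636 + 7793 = 11429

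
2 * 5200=10400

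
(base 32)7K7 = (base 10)7815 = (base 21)HF3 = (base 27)AJC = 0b1111010000111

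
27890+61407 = 89297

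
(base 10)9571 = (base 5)301241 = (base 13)4483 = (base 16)2563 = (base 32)9b3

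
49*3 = 147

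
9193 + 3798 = 12991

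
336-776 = -440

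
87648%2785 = 1313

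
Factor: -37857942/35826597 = -1*2^1*3^2*61^1*181^(-1)*1277^1*7331^(-1) = -1402146/1326911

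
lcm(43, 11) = 473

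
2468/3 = 822 + 2/3 ≈ 822.67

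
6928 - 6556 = 372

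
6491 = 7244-753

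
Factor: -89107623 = -1 * 3^2 * 11^1 * 199^1 * 4523^1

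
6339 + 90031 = 96370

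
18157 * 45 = 817065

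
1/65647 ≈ 0.0000152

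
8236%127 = 108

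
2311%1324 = 987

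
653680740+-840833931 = -187153191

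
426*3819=1626894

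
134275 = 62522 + 71753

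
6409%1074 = 1039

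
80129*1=80129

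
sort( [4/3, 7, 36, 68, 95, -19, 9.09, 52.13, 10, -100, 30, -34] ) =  [-100, -34, -19, 4/3, 7, 9.09, 10, 30, 36, 52.13, 68, 95] 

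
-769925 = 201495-971420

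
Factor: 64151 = 64151^1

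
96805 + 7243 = 104048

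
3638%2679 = 959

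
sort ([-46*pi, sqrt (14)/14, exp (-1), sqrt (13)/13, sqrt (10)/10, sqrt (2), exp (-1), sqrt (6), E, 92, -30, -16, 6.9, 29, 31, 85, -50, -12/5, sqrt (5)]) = [-46*pi, -50, -30, -16, -12/5, sqrt (14)/14, sqrt (13)/13, sqrt (10)/10, exp (-1), exp (-1), sqrt (2), sqrt (5), sqrt (6), E, 6.9, 29, 31, 85, 92]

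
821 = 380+441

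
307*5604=1720428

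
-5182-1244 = -6426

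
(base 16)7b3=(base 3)2201000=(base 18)619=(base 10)1971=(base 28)2eb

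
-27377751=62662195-90039946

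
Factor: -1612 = -1*2^2*13^1*31^1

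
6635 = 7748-1113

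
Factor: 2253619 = 29^1 * 77711^1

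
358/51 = 7 + 1/51 ≈ 7.02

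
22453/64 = 350 + 53/64 ≈ 350.83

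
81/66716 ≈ 0.00121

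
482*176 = 84832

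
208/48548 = 52/12137≈0.00428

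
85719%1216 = 599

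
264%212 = 52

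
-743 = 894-1637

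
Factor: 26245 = 5^1 * 29^1 * 181^1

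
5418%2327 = 764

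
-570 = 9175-9745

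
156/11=14 + 2/11 ≈ 14.18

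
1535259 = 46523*33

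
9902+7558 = 17460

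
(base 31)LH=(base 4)22130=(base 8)1234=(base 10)668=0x29C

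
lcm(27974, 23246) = 1650466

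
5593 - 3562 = 2031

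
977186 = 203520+773666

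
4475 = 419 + 4056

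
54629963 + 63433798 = 118063761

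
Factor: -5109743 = -1*733^1*6971^1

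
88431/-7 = -12633 = -12633.00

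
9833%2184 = 1097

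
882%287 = 21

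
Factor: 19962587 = 109^1*373^1*491^1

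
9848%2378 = 336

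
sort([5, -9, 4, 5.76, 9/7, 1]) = [-9, 1, 9/7, 4, 5, 5.76]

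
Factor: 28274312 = 2^3 * 11^2 * 29209^1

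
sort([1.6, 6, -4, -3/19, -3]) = [-4, -3, -3/19, 1.6, 6]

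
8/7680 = 1/960 ≈ 0.00104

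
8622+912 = 9534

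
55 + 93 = 148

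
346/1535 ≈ 0.225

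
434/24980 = 217/12490 ≈ 0.0174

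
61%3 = 1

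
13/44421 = 1/3417 ≈ 0.000293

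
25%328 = 25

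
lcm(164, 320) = 13120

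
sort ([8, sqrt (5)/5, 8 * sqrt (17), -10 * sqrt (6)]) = [-10 * sqrt (6), sqrt (5)/5, 8, 8 * sqrt (17)]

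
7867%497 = 412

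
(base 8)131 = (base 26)3b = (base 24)3h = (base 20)49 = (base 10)89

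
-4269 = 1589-5858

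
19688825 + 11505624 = 31194449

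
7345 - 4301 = 3044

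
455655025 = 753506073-297851048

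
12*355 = 4260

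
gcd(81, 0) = 81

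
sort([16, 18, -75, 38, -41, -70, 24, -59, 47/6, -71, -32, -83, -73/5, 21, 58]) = [-83, -75, -71, -70, -59, -41, -32, -73/5, 47/6, 16, 18, 21, 24, 38, 58]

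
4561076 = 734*6214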